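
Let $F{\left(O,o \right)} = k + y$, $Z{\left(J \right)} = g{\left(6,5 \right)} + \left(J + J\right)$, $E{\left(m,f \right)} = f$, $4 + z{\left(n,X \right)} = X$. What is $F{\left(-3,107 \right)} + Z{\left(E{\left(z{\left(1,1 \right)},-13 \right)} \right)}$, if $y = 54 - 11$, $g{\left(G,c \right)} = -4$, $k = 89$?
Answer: $102$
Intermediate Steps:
$z{\left(n,X \right)} = -4 + X$
$y = 43$ ($y = 54 - 11 = 43$)
$Z{\left(J \right)} = -4 + 2 J$ ($Z{\left(J \right)} = -4 + \left(J + J\right) = -4 + 2 J$)
$F{\left(O,o \right)} = 132$ ($F{\left(O,o \right)} = 89 + 43 = 132$)
$F{\left(-3,107 \right)} + Z{\left(E{\left(z{\left(1,1 \right)},-13 \right)} \right)} = 132 + \left(-4 + 2 \left(-13\right)\right) = 132 - 30 = 102$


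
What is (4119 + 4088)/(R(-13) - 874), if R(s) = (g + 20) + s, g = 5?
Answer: -8207/862 ≈ -9.5209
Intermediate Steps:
R(s) = 25 + s (R(s) = (5 + 20) + s = 25 + s)
(4119 + 4088)/(R(-13) - 874) = (4119 + 4088)/((25 - 13) - 874) = 8207/(12 - 874) = 8207/(-862) = 8207*(-1/862) = -8207/862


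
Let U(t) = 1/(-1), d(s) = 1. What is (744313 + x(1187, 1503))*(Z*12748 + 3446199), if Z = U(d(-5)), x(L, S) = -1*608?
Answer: 2553474675955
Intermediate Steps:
x(L, S) = -608
U(t) = -1
Z = -1
(744313 + x(1187, 1503))*(Z*12748 + 3446199) = (744313 - 608)*(-1*12748 + 3446199) = 743705*(-12748 + 3446199) = 743705*3433451 = 2553474675955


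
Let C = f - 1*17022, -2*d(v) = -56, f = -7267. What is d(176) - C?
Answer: 24317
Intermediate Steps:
d(v) = 28 (d(v) = -½*(-56) = 28)
C = -24289 (C = -7267 - 1*17022 = -7267 - 17022 = -24289)
d(176) - C = 28 - 1*(-24289) = 28 + 24289 = 24317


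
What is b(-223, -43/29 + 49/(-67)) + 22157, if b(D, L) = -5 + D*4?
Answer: 21260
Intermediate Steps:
b(D, L) = -5 + 4*D
b(-223, -43/29 + 49/(-67)) + 22157 = (-5 + 4*(-223)) + 22157 = (-5 - 892) + 22157 = -897 + 22157 = 21260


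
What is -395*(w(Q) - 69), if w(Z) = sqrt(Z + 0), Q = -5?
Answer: 27255 - 395*I*sqrt(5) ≈ 27255.0 - 883.25*I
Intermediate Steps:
w(Z) = sqrt(Z)
-395*(w(Q) - 69) = -395*(sqrt(-5) - 69) = -395*(I*sqrt(5) - 69) = -395*(-69 + I*sqrt(5)) = 27255 - 395*I*sqrt(5)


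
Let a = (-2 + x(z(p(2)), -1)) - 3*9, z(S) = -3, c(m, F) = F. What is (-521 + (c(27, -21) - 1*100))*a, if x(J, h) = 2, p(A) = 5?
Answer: 17334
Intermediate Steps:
a = -27 (a = (-2 + 2) - 3*9 = 0 - 27 = -27)
(-521 + (c(27, -21) - 1*100))*a = (-521 + (-21 - 1*100))*(-27) = (-521 + (-21 - 100))*(-27) = (-521 - 121)*(-27) = -642*(-27) = 17334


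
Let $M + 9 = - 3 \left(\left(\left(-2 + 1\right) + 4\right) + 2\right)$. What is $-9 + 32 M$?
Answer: $-777$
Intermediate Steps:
$M = -24$ ($M = -9 - 3 \left(\left(\left(-2 + 1\right) + 4\right) + 2\right) = -9 - 3 \left(\left(-1 + 4\right) + 2\right) = -9 - 3 \left(3 + 2\right) = -9 - 15 = -24$)
$-9 + 32 M = -9 + 32 \left(-24\right) = -9 - 768 = -777$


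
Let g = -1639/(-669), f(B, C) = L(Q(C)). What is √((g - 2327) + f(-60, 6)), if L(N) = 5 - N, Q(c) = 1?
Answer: 8*I*√16227933/669 ≈ 48.172*I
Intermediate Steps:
f(B, C) = 4 (f(B, C) = 5 - 1*1 = 5 - 1 = 4)
g = 1639/669 (g = -1639*(-1/669) = 1639/669 ≈ 2.4499)
√((g - 2327) + f(-60, 6)) = √((1639/669 - 2327) + 4) = √(-1555124/669 + 4) = √(-1552448/669) = 8*I*√16227933/669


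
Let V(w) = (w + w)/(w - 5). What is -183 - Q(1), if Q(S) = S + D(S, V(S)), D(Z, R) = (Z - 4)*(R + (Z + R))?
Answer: -184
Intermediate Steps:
V(w) = 2*w/(-5 + w) (V(w) = (2*w)/(-5 + w) = 2*w/(-5 + w))
D(Z, R) = (-4 + Z)*(Z + 2*R) (D(Z, R) = (-4 + Z)*(R + (R + Z)) = (-4 + Z)*(Z + 2*R))
Q(S) = S**2 - 3*S - 16*S/(-5 + S) + 4*S**2/(-5 + S) (Q(S) = S + (S**2 - 16*S/(-5 + S) - 4*S + 2*(2*S/(-5 + S))*S) = S + (S**2 - 16*S/(-5 + S) - 4*S + 4*S**2/(-5 + S)) = S + (S**2 - 4*S - 16*S/(-5 + S) + 4*S**2/(-5 + S)) = S**2 - 3*S - 16*S/(-5 + S) + 4*S**2/(-5 + S))
-183 - Q(1) = -183 - (-1 + 1**2 - 4*1)/(-5 + 1) = -183 - (-1 + 1 - 4)/(-4) = -183 - (-1)*(-4)/4 = -183 - 1*1 = -183 - 1 = -184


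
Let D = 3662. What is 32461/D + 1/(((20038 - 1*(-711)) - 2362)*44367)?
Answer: 26480905681031/2987371818198 ≈ 8.8643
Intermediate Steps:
32461/D + 1/(((20038 - 1*(-711)) - 2362)*44367) = 32461/3662 + 1/(((20038 - 1*(-711)) - 2362)*44367) = 32461*(1/3662) + (1/44367)/((20038 + 711) - 2362) = 32461/3662 + (1/44367)/(20749 - 2362) = 32461/3662 + (1/44367)/18387 = 32461/3662 + (1/18387)*(1/44367) = 32461/3662 + 1/815776029 = 26480905681031/2987371818198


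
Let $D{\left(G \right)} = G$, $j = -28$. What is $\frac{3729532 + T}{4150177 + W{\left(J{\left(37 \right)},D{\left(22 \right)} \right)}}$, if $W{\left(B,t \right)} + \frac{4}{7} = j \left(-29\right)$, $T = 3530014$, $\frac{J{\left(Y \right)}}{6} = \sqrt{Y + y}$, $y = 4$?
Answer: $\frac{50816822}{29056919} \approx 1.7489$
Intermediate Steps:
$J{\left(Y \right)} = 6 \sqrt{4 + Y}$ ($J{\left(Y \right)} = 6 \sqrt{Y + 4} = 6 \sqrt{4 + Y}$)
$W{\left(B,t \right)} = \frac{5680}{7}$ ($W{\left(B,t \right)} = - \frac{4}{7} - -812 = - \frac{4}{7} + 812 = \frac{5680}{7}$)
$\frac{3729532 + T}{4150177 + W{\left(J{\left(37 \right)},D{\left(22 \right)} \right)}} = \frac{3729532 + 3530014}{4150177 + \frac{5680}{7}} = \frac{7259546}{\frac{29056919}{7}} = 7259546 \cdot \frac{7}{29056919} = \frac{50816822}{29056919}$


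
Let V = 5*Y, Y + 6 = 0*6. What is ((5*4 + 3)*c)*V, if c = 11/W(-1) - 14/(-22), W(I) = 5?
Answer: -21528/11 ≈ -1957.1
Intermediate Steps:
Y = -6 (Y = -6 + 0*6 = -6 + 0 = -6)
V = -30 (V = 5*(-6) = -30)
c = 156/55 (c = 11/5 - 14/(-22) = 11*(⅕) - 14*(-1/22) = 11/5 + 7/11 = 156/55 ≈ 2.8364)
((5*4 + 3)*c)*V = ((5*4 + 3)*(156/55))*(-30) = ((20 + 3)*(156/55))*(-30) = (23*(156/55))*(-30) = (3588/55)*(-30) = -21528/11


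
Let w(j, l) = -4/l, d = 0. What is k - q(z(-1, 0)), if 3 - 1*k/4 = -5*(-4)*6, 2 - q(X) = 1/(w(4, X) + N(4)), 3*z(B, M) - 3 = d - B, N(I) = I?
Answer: -469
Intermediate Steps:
z(B, M) = 1 - B/3 (z(B, M) = 1 + (0 - B)/3 = 1 + (-B)/3 = 1 - B/3)
q(X) = 2 - 1/(4 - 4/X) (q(X) = 2 - 1/(-4/X + 4) = 2 - 1/(4 - 4/X))
k = -468 (k = 12 - 4*(-5*(-4))*6 = 12 - 80*6 = 12 - 4*120 = 12 - 480 = -468)
k - q(z(-1, 0)) = -468 - (-8 + 7*(1 - 1/3*(-1)))/(4*(-1 + (1 - 1/3*(-1)))) = -468 - (-8 + 7*(1 + 1/3))/(4*(-1 + (1 + 1/3))) = -468 - (-8 + 7*(4/3))/(4*(-1 + 4/3)) = -468 - (-8 + 28/3)/(4*1/3) = -468 - 3*4/(4*3) = -468 - 1*1 = -468 - 1 = -469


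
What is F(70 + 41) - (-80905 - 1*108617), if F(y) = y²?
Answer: 201843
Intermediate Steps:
F(70 + 41) - (-80905 - 1*108617) = (70 + 41)² - (-80905 - 1*108617) = 111² - (-80905 - 108617) = 12321 - 1*(-189522) = 12321 + 189522 = 201843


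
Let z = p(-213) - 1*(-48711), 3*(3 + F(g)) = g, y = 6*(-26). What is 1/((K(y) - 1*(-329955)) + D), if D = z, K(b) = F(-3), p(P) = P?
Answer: 1/378449 ≈ 2.6424e-6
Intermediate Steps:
y = -156
F(g) = -3 + g/3
K(b) = -4 (K(b) = -3 + (1/3)*(-3) = -3 - 1 = -4)
z = 48498 (z = -213 - 1*(-48711) = -213 + 48711 = 48498)
D = 48498
1/((K(y) - 1*(-329955)) + D) = 1/((-4 - 1*(-329955)) + 48498) = 1/((-4 + 329955) + 48498) = 1/(329951 + 48498) = 1/378449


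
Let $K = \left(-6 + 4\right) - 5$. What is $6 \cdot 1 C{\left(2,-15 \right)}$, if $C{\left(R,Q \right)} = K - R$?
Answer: $-54$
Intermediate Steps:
$K = -7$ ($K = -2 - 5 = -7$)
$C{\left(R,Q \right)} = -7 - R$
$6 \cdot 1 C{\left(2,-15 \right)} = 6 \cdot 1 \left(-7 - 2\right) = 6 \left(-7 - 2\right) = 6 \left(-9\right) = -54$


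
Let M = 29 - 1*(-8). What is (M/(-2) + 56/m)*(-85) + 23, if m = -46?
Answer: 78153/46 ≈ 1699.0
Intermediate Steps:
M = 37 (M = 29 + 8 = 37)
(M/(-2) + 56/m)*(-85) + 23 = (37/(-2) + 56/(-46))*(-85) + 23 = (37*(-1/2) + 56*(-1/46))*(-85) + 23 = (-37/2 - 28/23)*(-85) + 23 = -907/46*(-85) + 23 = 77095/46 + 23 = 78153/46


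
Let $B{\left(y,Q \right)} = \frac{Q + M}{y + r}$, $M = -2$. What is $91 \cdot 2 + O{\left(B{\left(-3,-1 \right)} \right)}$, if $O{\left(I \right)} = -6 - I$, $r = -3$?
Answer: $\frac{351}{2} \approx 175.5$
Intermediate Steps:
$B{\left(y,Q \right)} = \frac{-2 + Q}{-3 + y}$ ($B{\left(y,Q \right)} = \frac{Q - 2}{y - 3} = \frac{-2 + Q}{-3 + y}$)
$91 \cdot 2 + O{\left(B{\left(-3,-1 \right)} \right)} = 91 \cdot 2 - \left(6 + \frac{-2 - 1}{-3 - 3}\right) = 182 - \left(6 + \frac{1}{-6} \left(-3\right)\right) = 182 - \left(6 - - \frac{1}{2}\right) = 182 - \frac{13}{2} = \frac{351}{2}$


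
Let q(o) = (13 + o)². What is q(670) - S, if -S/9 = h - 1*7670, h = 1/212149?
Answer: 84320529400/212149 ≈ 3.9746e+5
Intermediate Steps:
h = 1/212149 ≈ 4.7137e-6
S = 14644645461/212149 (S = -9*(1/212149 - 1*7670) = -9*(1/212149 - 7670) = -9*(-1627182829/212149) = 14644645461/212149 ≈ 69030.)
q(670) - S = (13 + 670)² - 1*14644645461/212149 = 683² - 14644645461/212149 = 466489 - 14644645461/212149 = 84320529400/212149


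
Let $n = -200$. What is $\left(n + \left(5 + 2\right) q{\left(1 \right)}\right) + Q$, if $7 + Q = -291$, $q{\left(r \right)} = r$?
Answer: $-491$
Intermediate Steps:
$Q = -298$ ($Q = -7 - 291 = -298$)
$\left(n + \left(5 + 2\right) q{\left(1 \right)}\right) + Q = \left(-200 + \left(5 + 2\right) 1\right) - 298 = \left(-200 + 7 \cdot 1\right) - 298 = \left(-200 + 7\right) - 298 = -193 - 298 = -491$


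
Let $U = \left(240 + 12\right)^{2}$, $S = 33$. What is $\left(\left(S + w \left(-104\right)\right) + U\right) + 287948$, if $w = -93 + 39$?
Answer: $357101$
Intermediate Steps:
$w = -54$
$U = 63504$ ($U = 252^{2} = 63504$)
$\left(\left(S + w \left(-104\right)\right) + U\right) + 287948 = \left(\left(33 - -5616\right) + 63504\right) + 287948 = \left(\left(33 + 5616\right) + 63504\right) + 287948 = \left(5649 + 63504\right) + 287948 = 69153 + 287948 = 357101$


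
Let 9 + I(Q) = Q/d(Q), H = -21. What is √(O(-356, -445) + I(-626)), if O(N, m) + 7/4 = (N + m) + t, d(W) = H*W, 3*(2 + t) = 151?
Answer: I*√149639/14 ≈ 27.631*I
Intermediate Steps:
t = 145/3 (t = -2 + (⅓)*151 = -2 + 151/3 = 145/3 ≈ 48.333)
d(W) = -21*W
I(Q) = -190/21 (I(Q) = -9 + Q/((-21*Q)) = -9 + Q*(-1/(21*Q)) = -9 - 1/21 = -190/21)
O(N, m) = 559/12 + N + m (O(N, m) = -7/4 + ((N + m) + 145/3) = -7/4 + (145/3 + N + m) = 559/12 + N + m)
√(O(-356, -445) + I(-626)) = √((559/12 - 356 - 445) - 190/21) = √(-9053/12 - 190/21) = √(-21377/28) = I*√149639/14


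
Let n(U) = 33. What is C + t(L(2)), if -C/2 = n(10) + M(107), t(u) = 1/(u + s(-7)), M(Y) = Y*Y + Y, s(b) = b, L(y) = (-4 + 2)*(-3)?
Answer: -23179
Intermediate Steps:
L(y) = 6 (L(y) = -2*(-3) = 6)
M(Y) = Y + Y**2 (M(Y) = Y**2 + Y = Y + Y**2)
t(u) = 1/(-7 + u) (t(u) = 1/(u - 7) = 1/(-7 + u))
C = -23178 (C = -2*(33 + 107*(1 + 107)) = -2*(33 + 107*108) = -2*(33 + 11556) = -2*11589 = -23178)
C + t(L(2)) = -23178 + 1/(-7 + 6) = -23178 + 1/(-1) = -23178 - 1 = -23179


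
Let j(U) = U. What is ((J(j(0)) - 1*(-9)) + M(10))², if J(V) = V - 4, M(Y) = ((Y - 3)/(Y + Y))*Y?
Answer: 289/4 ≈ 72.250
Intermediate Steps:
M(Y) = -3/2 + Y/2 (M(Y) = ((-3 + Y)/((2*Y)))*Y = ((-3 + Y)*(1/(2*Y)))*Y = ((-3 + Y)/(2*Y))*Y = -3/2 + Y/2)
J(V) = -4 + V
((J(j(0)) - 1*(-9)) + M(10))² = (((-4 + 0) - 1*(-9)) + (-3/2 + (½)*10))² = ((-4 + 9) + (-3/2 + 5))² = (5 + 7/2)² = (17/2)² = 289/4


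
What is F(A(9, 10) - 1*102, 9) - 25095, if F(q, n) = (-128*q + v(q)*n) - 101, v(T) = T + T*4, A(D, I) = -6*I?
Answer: -11750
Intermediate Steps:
v(T) = 5*T (v(T) = T + 4*T = 5*T)
F(q, n) = -101 - 128*q + 5*n*q (F(q, n) = (-128*q + (5*q)*n) - 101 = (-128*q + 5*n*q) - 101 = -101 - 128*q + 5*n*q)
F(A(9, 10) - 1*102, 9) - 25095 = (-101 - 128*(-6*10 - 1*102) + 5*9*(-6*10 - 1*102)) - 25095 = (-101 - 128*(-60 - 102) + 5*9*(-60 - 102)) - 25095 = (-101 - 128*(-162) + 5*9*(-162)) - 25095 = (-101 + 20736 - 7290) - 25095 = 13345 - 25095 = -11750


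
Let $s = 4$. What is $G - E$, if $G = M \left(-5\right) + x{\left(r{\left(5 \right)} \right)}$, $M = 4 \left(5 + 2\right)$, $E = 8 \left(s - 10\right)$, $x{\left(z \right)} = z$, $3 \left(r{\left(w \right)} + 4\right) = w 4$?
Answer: $- \frac{268}{3} \approx -89.333$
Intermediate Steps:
$r{\left(w \right)} = -4 + \frac{4 w}{3}$ ($r{\left(w \right)} = -4 + \frac{w 4}{3} = -4 + \frac{4 w}{3}$)
$E = -48$ ($E = 8 \left(4 - 10\right) = 8 \left(-6\right) = -48$)
$M = 28$ ($M = 4 \cdot 7 = 28$)
$G = - \frac{412}{3}$ ($G = 28 \left(-5\right) + \left(-4 + \frac{4}{3} \cdot 5\right) = -140 + \left(-4 + \frac{20}{3}\right) = -140 + \frac{8}{3} = - \frac{412}{3} \approx -137.33$)
$G - E = - \frac{412}{3} - -48 = - \frac{412}{3} + 48 = - \frac{268}{3}$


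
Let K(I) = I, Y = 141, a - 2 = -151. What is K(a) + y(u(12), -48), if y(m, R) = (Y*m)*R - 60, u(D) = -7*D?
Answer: 568303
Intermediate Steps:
a = -149 (a = 2 - 151 = -149)
y(m, R) = -60 + 141*R*m (y(m, R) = (141*m)*R - 60 = 141*R*m - 60 = -60 + 141*R*m)
K(a) + y(u(12), -48) = -149 + (-60 + 141*(-48)*(-7*12)) = -149 + (-60 + 141*(-48)*(-84)) = -149 + (-60 + 568512) = -149 + 568452 = 568303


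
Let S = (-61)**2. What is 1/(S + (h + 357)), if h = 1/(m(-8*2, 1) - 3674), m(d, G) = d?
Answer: 3690/15047819 ≈ 0.00024522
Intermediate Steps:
S = 3721
h = -1/3690 (h = 1/(-8*2 - 3674) = 1/(-16 - 3674) = 1/(-3690) = -1/3690 ≈ -0.00027100)
1/(S + (h + 357)) = 1/(3721 + (-1/3690 + 357)) = 1/(3721 + 1317329/3690) = 1/(15047819/3690) = 3690/15047819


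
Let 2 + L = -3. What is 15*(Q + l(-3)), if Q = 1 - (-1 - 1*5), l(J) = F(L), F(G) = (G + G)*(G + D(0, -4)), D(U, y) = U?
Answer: 855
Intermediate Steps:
L = -5 (L = -2 - 3 = -5)
F(G) = 2*G² (F(G) = (G + G)*(G + 0) = (2*G)*G = 2*G²)
l(J) = 50 (l(J) = 2*(-5)² = 2*25 = 50)
Q = 7 (Q = 1 - (-1 - 5) = 1 - 1*(-6) = 1 + 6 = 7)
15*(Q + l(-3)) = 15*(7 + 50) = 15*57 = 855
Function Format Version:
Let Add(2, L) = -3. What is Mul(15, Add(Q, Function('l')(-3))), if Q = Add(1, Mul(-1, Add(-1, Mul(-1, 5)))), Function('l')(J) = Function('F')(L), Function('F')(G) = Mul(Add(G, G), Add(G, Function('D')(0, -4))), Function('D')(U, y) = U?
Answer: 855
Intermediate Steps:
L = -5 (L = Add(-2, -3) = -5)
Function('F')(G) = Mul(2, Pow(G, 2)) (Function('F')(G) = Mul(Add(G, G), Add(G, 0)) = Mul(Mul(2, G), G) = Mul(2, Pow(G, 2)))
Function('l')(J) = 50 (Function('l')(J) = Mul(2, Pow(-5, 2)) = Mul(2, 25) = 50)
Q = 7 (Q = Add(1, Mul(-1, Add(-1, -5))) = Add(1, Mul(-1, -6)) = Add(1, 6) = 7)
Mul(15, Add(Q, Function('l')(-3))) = Mul(15, Add(7, 50)) = Mul(15, 57) = 855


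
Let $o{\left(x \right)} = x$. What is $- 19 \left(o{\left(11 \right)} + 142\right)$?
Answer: $-2907$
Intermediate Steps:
$- 19 \left(o{\left(11 \right)} + 142\right) = - 19 \left(11 + 142\right) = \left(-19\right) 153 = -2907$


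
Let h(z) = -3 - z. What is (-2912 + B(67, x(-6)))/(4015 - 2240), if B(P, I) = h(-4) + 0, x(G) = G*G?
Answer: -41/25 ≈ -1.6400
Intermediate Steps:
x(G) = G²
B(P, I) = 1 (B(P, I) = (-3 - 1*(-4)) + 0 = (-3 + 4) + 0 = 1 + 0 = 1)
(-2912 + B(67, x(-6)))/(4015 - 2240) = (-2912 + 1)/(4015 - 2240) = -2911/1775 = -2911*1/1775 = -41/25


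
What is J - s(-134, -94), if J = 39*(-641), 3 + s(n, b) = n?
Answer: -24862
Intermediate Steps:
s(n, b) = -3 + n
J = -24999
J - s(-134, -94) = -24999 - (-3 - 134) = -24999 - 1*(-137) = -24999 + 137 = -24862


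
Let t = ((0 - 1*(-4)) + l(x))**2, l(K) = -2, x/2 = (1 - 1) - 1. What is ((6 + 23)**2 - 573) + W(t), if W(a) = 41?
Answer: 309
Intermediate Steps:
x = -2 (x = 2*((1 - 1) - 1) = 2*(0 - 1) = 2*(-1) = -2)
t = 4 (t = ((0 - 1*(-4)) - 2)**2 = ((0 + 4) - 2)**2 = (4 - 2)**2 = 2**2 = 4)
((6 + 23)**2 - 573) + W(t) = ((6 + 23)**2 - 573) + 41 = (29**2 - 573) + 41 = (841 - 573) + 41 = 268 + 41 = 309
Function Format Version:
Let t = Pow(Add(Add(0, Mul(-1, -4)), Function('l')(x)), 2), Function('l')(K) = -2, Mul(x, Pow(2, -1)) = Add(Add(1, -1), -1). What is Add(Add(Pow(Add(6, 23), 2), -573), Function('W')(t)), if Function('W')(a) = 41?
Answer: 309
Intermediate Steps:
x = -2 (x = Mul(2, Add(Add(1, -1), -1)) = Mul(2, Add(0, -1)) = Mul(2, -1) = -2)
t = 4 (t = Pow(Add(Add(0, Mul(-1, -4)), -2), 2) = Pow(Add(Add(0, 4), -2), 2) = Pow(Add(4, -2), 2) = Pow(2, 2) = 4)
Add(Add(Pow(Add(6, 23), 2), -573), Function('W')(t)) = Add(Add(Pow(Add(6, 23), 2), -573), 41) = Add(Add(Pow(29, 2), -573), 41) = Add(Add(841, -573), 41) = Add(268, 41) = 309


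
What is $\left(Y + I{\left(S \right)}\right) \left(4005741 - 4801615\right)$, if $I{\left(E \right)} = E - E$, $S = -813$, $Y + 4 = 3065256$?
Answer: $-2439554370248$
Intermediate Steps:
$Y = 3065252$ ($Y = -4 + 3065256 = 3065252$)
$I{\left(E \right)} = 0$
$\left(Y + I{\left(S \right)}\right) \left(4005741 - 4801615\right) = \left(3065252 + 0\right) \left(4005741 - 4801615\right) = 3065252 \left(-795874\right) = -2439554370248$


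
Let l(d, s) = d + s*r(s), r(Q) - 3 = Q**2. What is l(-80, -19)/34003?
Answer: -6996/34003 ≈ -0.20575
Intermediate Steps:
r(Q) = 3 + Q**2
l(d, s) = d + s*(3 + s**2)
l(-80, -19)/34003 = (-80 - 19*(3 + (-19)**2))/34003 = (-80 - 19*(3 + 361))*(1/34003) = (-80 - 19*364)*(1/34003) = (-80 - 6916)*(1/34003) = -6996*1/34003 = -6996/34003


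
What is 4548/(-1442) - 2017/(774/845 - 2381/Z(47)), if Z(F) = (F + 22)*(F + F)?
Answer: -7977143402196/2168925899 ≈ -3677.9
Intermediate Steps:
Z(F) = 2*F*(22 + F) (Z(F) = (22 + F)*(2*F) = 2*F*(22 + F))
4548/(-1442) - 2017/(774/845 - 2381/Z(47)) = 4548/(-1442) - 2017/(774/845 - 2381*1/(94*(22 + 47))) = 4548*(-1/1442) - 2017/(774*(1/845) - 2381/(2*47*69)) = -2274/721 - 2017/(774/845 - 2381/6486) = -2274/721 - 2017/3008219/5480670 = -2274/721 - 2017*5480670/3008219 = -2274/721 - 11054511390/3008219 = -7977143402196/2168925899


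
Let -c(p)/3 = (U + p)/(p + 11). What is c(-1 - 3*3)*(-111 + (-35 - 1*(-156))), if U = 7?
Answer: 90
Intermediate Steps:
c(p) = -3*(7 + p)/(11 + p) (c(p) = -3*(7 + p)/(p + 11) = -3*(7 + p)/(11 + p))
c(-1 - 3*3)*(-111 + (-35 - 1*(-156))) = (3*(-7 - (-1 - 3*3))/(11 + (-1 - 3*3)))*(-111 + (-35 - 1*(-156))) = (3*(-7 - (-1 - 9))/(11 + (-1 - 9)))*(-111 + (-35 + 156)) = (3*(-7 - 1*(-10))/(11 - 10))*(-111 + 121) = (3*(-7 + 10)/1)*10 = (3*1*3)*10 = 9*10 = 90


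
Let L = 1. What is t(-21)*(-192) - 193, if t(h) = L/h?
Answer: -1287/7 ≈ -183.86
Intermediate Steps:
t(h) = 1/h
t(-21)*(-192) - 193 = -192/(-21) - 193 = -1/21*(-192) - 193 = 64/7 - 193 = -1287/7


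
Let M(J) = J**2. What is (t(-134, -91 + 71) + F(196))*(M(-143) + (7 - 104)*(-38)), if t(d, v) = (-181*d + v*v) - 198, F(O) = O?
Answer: 594976020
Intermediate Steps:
t(d, v) = -198 + v**2 - 181*d (t(d, v) = (-181*d + v**2) - 198 = (v**2 - 181*d) - 198 = -198 + v**2 - 181*d)
(t(-134, -91 + 71) + F(196))*(M(-143) + (7 - 104)*(-38)) = ((-198 + (-91 + 71)**2 - 181*(-134)) + 196)*((-143)**2 + (7 - 104)*(-38)) = ((-198 + (-20)**2 + 24254) + 196)*(20449 - 97*(-38)) = ((-198 + 400 + 24254) + 196)*(20449 + 3686) = (24456 + 196)*24135 = 24652*24135 = 594976020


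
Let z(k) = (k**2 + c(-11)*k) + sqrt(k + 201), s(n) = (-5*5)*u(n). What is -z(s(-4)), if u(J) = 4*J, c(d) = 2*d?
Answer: -151200 - sqrt(601) ≈ -1.5122e+5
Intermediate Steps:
s(n) = -100*n (s(n) = (-5*5)*(4*n) = -100*n)
z(k) = k**2 + sqrt(201 + k) - 22*k (z(k) = (k**2 + (2*(-11))*k) + sqrt(k + 201) = (k**2 - 22*k) + sqrt(201 + k) = k**2 + sqrt(201 + k) - 22*k)
-z(s(-4)) = -((-100*(-4))**2 + sqrt(201 - 100*(-4)) - (-2200)*(-4)) = -(400**2 + sqrt(201 + 400) - 22*400) = -(160000 + sqrt(601) - 8800) = -(151200 + sqrt(601)) = -151200 - sqrt(601)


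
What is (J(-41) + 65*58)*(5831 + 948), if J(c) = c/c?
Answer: 25563609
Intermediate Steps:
J(c) = 1
(J(-41) + 65*58)*(5831 + 948) = (1 + 65*58)*(5831 + 948) = (1 + 3770)*6779 = 3771*6779 = 25563609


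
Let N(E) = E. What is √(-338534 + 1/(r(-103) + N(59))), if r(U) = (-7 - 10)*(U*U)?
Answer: I*√11004361300265118/180294 ≈ 581.84*I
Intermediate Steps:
r(U) = -17*U²
√(-338534 + 1/(r(-103) + N(59))) = √(-338534 + 1/(-17*(-103)² + 59)) = √(-338534 + 1/(-17*10609 + 59)) = √(-338534 + 1/(-180353 + 59)) = √(-338534 + 1/(-180294)) = √(-338534 - 1/180294) = √(-61035648997/180294) = I*√11004361300265118/180294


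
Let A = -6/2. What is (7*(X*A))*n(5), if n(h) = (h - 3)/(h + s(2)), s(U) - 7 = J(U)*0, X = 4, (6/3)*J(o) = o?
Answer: -14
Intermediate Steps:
A = -3 (A = -6*½ = -3)
J(o) = o/2
s(U) = 7 (s(U) = 7 + (U/2)*0 = 7 + 0 = 7)
n(h) = (-3 + h)/(7 + h) (n(h) = (h - 3)/(h + 7) = (-3 + h)/(7 + h))
(7*(X*A))*n(5) = (7*(4*(-3)))*((-3 + 5)/(7 + 5)) = (7*(-12))*(2/12) = -7*2 = -84*⅙ = -14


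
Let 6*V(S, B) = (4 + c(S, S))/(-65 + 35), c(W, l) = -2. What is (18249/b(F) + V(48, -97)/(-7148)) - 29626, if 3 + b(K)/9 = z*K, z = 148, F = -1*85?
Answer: -239820680286497/8094895560 ≈ -29626.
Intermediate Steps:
F = -85
b(K) = -27 + 1332*K (b(K) = -27 + 9*(148*K) = -27 + 1332*K)
V(S, B) = -1/90 (V(S, B) = ((4 - 2)/(-65 + 35))/6 = (2/(-30))/6 = (2*(-1/30))/6 = (1/6)*(-1/15) = -1/90)
(18249/b(F) + V(48, -97)/(-7148)) - 29626 = (18249/(-27 + 1332*(-85)) - 1/90/(-7148)) - 29626 = (18249/(-27 - 113220) - 1/90*(-1/7148)) - 29626 = (18249/(-113247) + 1/643320) - 29626 = (18249*(-1/113247) + 1/643320) - 29626 = (-6083/37749 + 1/643320) - 29626 = -1304425937/8094895560 - 29626 = -239820680286497/8094895560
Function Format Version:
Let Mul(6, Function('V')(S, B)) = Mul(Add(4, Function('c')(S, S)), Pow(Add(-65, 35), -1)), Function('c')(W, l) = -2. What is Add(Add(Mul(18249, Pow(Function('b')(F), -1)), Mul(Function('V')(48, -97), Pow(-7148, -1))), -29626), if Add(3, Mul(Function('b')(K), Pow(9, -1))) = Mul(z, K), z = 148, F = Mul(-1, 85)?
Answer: Rational(-239820680286497, 8094895560) ≈ -29626.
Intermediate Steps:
F = -85
Function('b')(K) = Add(-27, Mul(1332, K)) (Function('b')(K) = Add(-27, Mul(9, Mul(148, K))) = Add(-27, Mul(1332, K)))
Function('V')(S, B) = Rational(-1, 90) (Function('V')(S, B) = Mul(Rational(1, 6), Mul(Add(4, -2), Pow(Add(-65, 35), -1))) = Mul(Rational(1, 6), Mul(2, Pow(-30, -1))) = Mul(Rational(1, 6), Mul(2, Rational(-1, 30))) = Mul(Rational(1, 6), Rational(-1, 15)) = Rational(-1, 90))
Add(Add(Mul(18249, Pow(Function('b')(F), -1)), Mul(Function('V')(48, -97), Pow(-7148, -1))), -29626) = Add(Add(Mul(18249, Pow(Add(-27, Mul(1332, -85)), -1)), Mul(Rational(-1, 90), Pow(-7148, -1))), -29626) = Add(Add(Mul(18249, Pow(Add(-27, -113220), -1)), Mul(Rational(-1, 90), Rational(-1, 7148))), -29626) = Add(Add(Mul(18249, Pow(-113247, -1)), Rational(1, 643320)), -29626) = Add(Add(Mul(18249, Rational(-1, 113247)), Rational(1, 643320)), -29626) = Add(Add(Rational(-6083, 37749), Rational(1, 643320)), -29626) = Add(Rational(-1304425937, 8094895560), -29626) = Rational(-239820680286497, 8094895560)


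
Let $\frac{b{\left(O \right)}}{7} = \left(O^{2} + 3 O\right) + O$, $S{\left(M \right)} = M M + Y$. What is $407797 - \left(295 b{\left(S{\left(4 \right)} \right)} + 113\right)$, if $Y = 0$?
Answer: $-253116$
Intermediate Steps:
$S{\left(M \right)} = M^{2}$ ($S{\left(M \right)} = M M + 0 = M^{2} + 0 = M^{2}$)
$b{\left(O \right)} = 7 O^{2} + 28 O$ ($b{\left(O \right)} = 7 \left(\left(O^{2} + 3 O\right) + O\right) = 7 \left(O^{2} + 4 O\right) = 7 O^{2} + 28 O$)
$407797 - \left(295 b{\left(S{\left(4 \right)} \right)} + 113\right) = 407797 - \left(295 \cdot 7 \cdot 4^{2} \left(4 + 4^{2}\right) + 113\right) = 407797 - \left(295 \cdot 7 \cdot 16 \left(4 + 16\right) + 113\right) = 407797 - \left(295 \cdot 7 \cdot 16 \cdot 20 + 113\right) = 407797 - \left(295 \cdot 2240 + 113\right) = 407797 - \left(660800 + 113\right) = 407797 - 660913 = -253116$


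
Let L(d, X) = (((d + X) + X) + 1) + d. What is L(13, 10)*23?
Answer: 1081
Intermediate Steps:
L(d, X) = 1 + 2*X + 2*d (L(d, X) = (((X + d) + X) + 1) + d = ((d + 2*X) + 1) + d = (1 + d + 2*X) + d = 1 + 2*X + 2*d)
L(13, 10)*23 = (1 + 2*10 + 2*13)*23 = (1 + 20 + 26)*23 = 47*23 = 1081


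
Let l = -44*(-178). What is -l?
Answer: -7832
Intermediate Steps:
l = 7832
-l = -1*7832 = -7832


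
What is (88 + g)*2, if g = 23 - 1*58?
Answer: 106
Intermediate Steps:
g = -35 (g = 23 - 58 = -35)
(88 + g)*2 = (88 - 35)*2 = 53*2 = 106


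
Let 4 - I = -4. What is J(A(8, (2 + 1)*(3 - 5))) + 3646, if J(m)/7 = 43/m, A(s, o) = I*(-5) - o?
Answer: 123663/34 ≈ 3637.1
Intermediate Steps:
I = 8 (I = 4 - 1*(-4) = 4 + 4 = 8)
A(s, o) = -40 - o (A(s, o) = 8*(-5) - o = -40 - o)
J(m) = 301/m (J(m) = 7*(43/m) = 301/m)
J(A(8, (2 + 1)*(3 - 5))) + 3646 = 301/(-40 - (2 + 1)*(3 - 5)) + 3646 = 301/(-40 - 3*(-2)) + 3646 = 301/(-40 - 1*(-6)) + 3646 = 301/(-40 + 6) + 3646 = 301/(-34) + 3646 = 301*(-1/34) + 3646 = -301/34 + 3646 = 123663/34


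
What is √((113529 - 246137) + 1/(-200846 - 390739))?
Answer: I*√46409194684124385/591585 ≈ 364.15*I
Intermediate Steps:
√((113529 - 246137) + 1/(-200846 - 390739)) = √(-132608 + 1/(-591585)) = √(-132608 - 1/591585) = √(-78448903681/591585) = I*√46409194684124385/591585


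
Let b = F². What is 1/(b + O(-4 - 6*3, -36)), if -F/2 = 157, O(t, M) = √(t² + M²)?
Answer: 24649/2430292359 - √445/4860584718 ≈ 1.0138e-5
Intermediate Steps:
O(t, M) = √(M² + t²)
F = -314 (F = -2*157 = -314)
b = 98596 (b = (-314)² = 98596)
1/(b + O(-4 - 6*3, -36)) = 1/(98596 + √((-36)² + (-4 - 6*3)²)) = 1/(98596 + √(1296 + (-4 - 18)²)) = 1/(98596 + √(1296 + (-22)²)) = 1/(98596 + √(1296 + 484)) = 1/(98596 + √1780) = 1/(98596 + 2*√445)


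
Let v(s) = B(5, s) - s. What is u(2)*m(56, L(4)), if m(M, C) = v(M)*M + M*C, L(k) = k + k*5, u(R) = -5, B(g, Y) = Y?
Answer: -6720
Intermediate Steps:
L(k) = 6*k (L(k) = k + 5*k = 6*k)
v(s) = 0 (v(s) = s - s = 0)
m(M, C) = C*M (m(M, C) = 0*M + M*C = 0 + C*M = C*M)
u(2)*m(56, L(4)) = -5*6*4*56 = -120*56 = -5*1344 = -6720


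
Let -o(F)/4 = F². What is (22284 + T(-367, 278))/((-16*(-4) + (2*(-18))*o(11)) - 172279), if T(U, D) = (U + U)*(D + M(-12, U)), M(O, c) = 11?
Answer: 189842/154791 ≈ 1.2264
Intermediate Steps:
o(F) = -4*F²
T(U, D) = 2*U*(11 + D) (T(U, D) = (U + U)*(D + 11) = (2*U)*(11 + D) = 2*U*(11 + D))
(22284 + T(-367, 278))/((-16*(-4) + (2*(-18))*o(11)) - 172279) = (22284 + 2*(-367)*(11 + 278))/((-16*(-4) + (2*(-18))*(-4*11²)) - 172279) = (22284 + 2*(-367)*289)/((64 - (-144)*121) - 172279) = (22284 - 212126)/((64 - 36*(-484)) - 172279) = -189842/((64 + 17424) - 172279) = -189842/(17488 - 172279) = -189842/(-154791) = -189842*(-1/154791) = 189842/154791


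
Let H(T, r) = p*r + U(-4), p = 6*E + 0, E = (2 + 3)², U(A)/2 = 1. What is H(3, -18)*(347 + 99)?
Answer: -1203308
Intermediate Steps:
U(A) = 2 (U(A) = 2*1 = 2)
E = 25 (E = 5² = 25)
p = 150 (p = 6*25 + 0 = 150 + 0 = 150)
H(T, r) = 2 + 150*r (H(T, r) = 150*r + 2 = 2 + 150*r)
H(3, -18)*(347 + 99) = (2 + 150*(-18))*(347 + 99) = (2 - 2700)*446 = -2698*446 = -1203308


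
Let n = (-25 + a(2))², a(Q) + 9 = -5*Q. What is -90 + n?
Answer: 1846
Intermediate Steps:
a(Q) = -9 - 5*Q
n = 1936 (n = (-25 + (-9 - 5*2))² = (-25 + (-9 - 10))² = (-25 - 19)² = (-44)² = 1936)
-90 + n = -90 + 1936 = 1846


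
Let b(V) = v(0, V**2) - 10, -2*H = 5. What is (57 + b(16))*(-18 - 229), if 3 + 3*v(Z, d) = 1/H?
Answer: -169936/15 ≈ -11329.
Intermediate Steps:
H = -5/2 (H = -1/2*5 = -5/2 ≈ -2.5000)
v(Z, d) = -17/15 (v(Z, d) = -1 + 1/(3*(-5/2)) = -1 + (1/3)*(-2/5) = -1 - 2/15 = -17/15)
b(V) = -167/15 (b(V) = -17/15 - 10 = -167/15)
(57 + b(16))*(-18 - 229) = (57 - 167/15)*(-18 - 229) = (688/15)*(-247) = -169936/15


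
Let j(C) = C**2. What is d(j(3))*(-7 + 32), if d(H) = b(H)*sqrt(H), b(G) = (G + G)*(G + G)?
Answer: 24300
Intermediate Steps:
b(G) = 4*G**2 (b(G) = (2*G)*(2*G) = 4*G**2)
d(H) = 4*H**(5/2) (d(H) = (4*H**2)*sqrt(H) = 4*H**(5/2))
d(j(3))*(-7 + 32) = (4*(3**2)**(5/2))*(-7 + 32) = (4*9**(5/2))*25 = (4*243)*25 = 972*25 = 24300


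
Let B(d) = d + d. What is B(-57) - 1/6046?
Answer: -689245/6046 ≈ -114.00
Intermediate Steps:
B(d) = 2*d
B(-57) - 1/6046 = 2*(-57) - 1/6046 = -114 - 1*1/6046 = -114 - 1/6046 = -689245/6046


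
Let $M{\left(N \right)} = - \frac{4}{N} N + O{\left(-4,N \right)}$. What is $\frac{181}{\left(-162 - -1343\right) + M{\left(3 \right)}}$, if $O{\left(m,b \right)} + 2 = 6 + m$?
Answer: $\frac{181}{1177} \approx 0.15378$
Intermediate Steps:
$O{\left(m,b \right)} = 4 + m$ ($O{\left(m,b \right)} = -2 + \left(6 + m\right) = 4 + m$)
$M{\left(N \right)} = -4$ ($M{\left(N \right)} = - \frac{4}{N} N + \left(4 - 4\right) = -4 + 0 = -4$)
$\frac{181}{\left(-162 - -1343\right) + M{\left(3 \right)}} = \frac{181}{\left(-162 - -1343\right) - 4} = \frac{181}{\left(-162 + 1343\right) - 4} = \frac{181}{1181 - 4} = \frac{181}{1177}$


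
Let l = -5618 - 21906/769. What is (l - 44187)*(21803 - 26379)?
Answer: 175361247776/769 ≈ 2.2804e+8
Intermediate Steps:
l = -4342148/769 (l = -5618 - 21906*1/769 = -5618 - 21906/769 = -4342148/769 ≈ -5646.5)
(l - 44187)*(21803 - 26379) = (-4342148/769 - 44187)*(21803 - 26379) = -38321951/769*(-4576) = 175361247776/769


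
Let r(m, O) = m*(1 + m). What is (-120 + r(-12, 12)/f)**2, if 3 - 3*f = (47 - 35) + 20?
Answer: 15023376/841 ≈ 17864.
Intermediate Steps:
f = -29/3 (f = 1 - ((47 - 35) + 20)/3 = 1 - (12 + 20)/3 = 1 - 1/3*32 = 1 - 32/3 = -29/3 ≈ -9.6667)
(-120 + r(-12, 12)/f)**2 = (-120 + (-12*(1 - 12))/(-29/3))**2 = (-120 - 12*(-11)*(-3/29))**2 = (-120 + 132*(-3/29))**2 = (-120 - 396/29)**2 = (-3876/29)**2 = 15023376/841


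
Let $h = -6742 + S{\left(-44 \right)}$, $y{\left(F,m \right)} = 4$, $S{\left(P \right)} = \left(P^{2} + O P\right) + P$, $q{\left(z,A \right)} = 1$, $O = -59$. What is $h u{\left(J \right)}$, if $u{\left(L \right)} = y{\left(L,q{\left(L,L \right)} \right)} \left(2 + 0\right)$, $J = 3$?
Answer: $-18032$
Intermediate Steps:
$S{\left(P \right)} = P^{2} - 58 P$ ($S{\left(P \right)} = \left(P^{2} - 59 P\right) + P = P^{2} - 58 P$)
$h = -2254$ ($h = -6742 - 44 \left(-58 - 44\right) = -6742 - -4488 = -6742 + 4488 = -2254$)
$u{\left(L \right)} = 8$ ($u{\left(L \right)} = 4 \left(2 + 0\right) = 4 \cdot 2 = 8$)
$h u{\left(J \right)} = \left(-2254\right) 8 = -18032$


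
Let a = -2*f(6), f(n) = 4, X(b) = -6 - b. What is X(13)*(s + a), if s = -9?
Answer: 323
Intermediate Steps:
a = -8 (a = -2*4 = -8)
X(13)*(s + a) = (-6 - 1*13)*(-9 - 8) = (-6 - 13)*(-17) = -19*(-17) = 323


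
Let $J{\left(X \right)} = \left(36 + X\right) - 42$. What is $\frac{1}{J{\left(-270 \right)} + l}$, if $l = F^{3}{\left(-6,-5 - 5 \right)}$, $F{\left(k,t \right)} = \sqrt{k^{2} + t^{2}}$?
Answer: $\frac{69}{609820} + \frac{17 \sqrt{34}}{152455} \approx 0.00076335$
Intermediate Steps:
$J{\left(X \right)} = -6 + X$
$l = 272 \sqrt{34}$ ($l = \left(\sqrt{\left(-6\right)^{2} + \left(-5 - 5\right)^{2}}\right)^{3} = \left(\sqrt{36 + \left(-5 - 5\right)^{2}}\right)^{3} = \left(\sqrt{36 + \left(-10\right)^{2}}\right)^{3} = \left(\sqrt{36 + 100}\right)^{3} = \left(\sqrt{136}\right)^{3} = \left(2 \sqrt{34}\right)^{3} = 272 \sqrt{34} \approx 1586.0$)
$\frac{1}{J{\left(-270 \right)} + l} = \frac{1}{\left(-6 - 270\right) + 272 \sqrt{34}} = \frac{1}{-276 + 272 \sqrt{34}}$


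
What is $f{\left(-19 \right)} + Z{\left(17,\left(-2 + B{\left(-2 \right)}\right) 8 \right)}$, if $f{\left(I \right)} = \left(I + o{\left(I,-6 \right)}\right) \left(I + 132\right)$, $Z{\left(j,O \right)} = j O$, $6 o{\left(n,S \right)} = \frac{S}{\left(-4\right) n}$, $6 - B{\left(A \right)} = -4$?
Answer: $- \frac{80597}{76} \approx -1060.5$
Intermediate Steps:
$B{\left(A \right)} = 10$ ($B{\left(A \right)} = 6 - -4 = 6 + 4 = 10$)
$o{\left(n,S \right)} = - \frac{S}{24 n}$ ($o{\left(n,S \right)} = \frac{S \frac{1}{\left(-4\right) n}}{6} = \frac{S \left(- \frac{1}{4 n}\right)}{6} = \frac{\left(- \frac{1}{4}\right) S \frac{1}{n}}{6} = - \frac{S}{24 n}$)
$Z{\left(j,O \right)} = O j$
$f{\left(I \right)} = \left(132 + I\right) \left(I + \frac{1}{4 I}\right)$ ($f{\left(I \right)} = \left(I - - \frac{1}{4 I}\right) \left(I + 132\right) = \left(I + \frac{1}{4 I}\right) \left(132 + I\right) = \left(132 + I\right) \left(I + \frac{1}{4 I}\right)$)
$f{\left(-19 \right)} + Z{\left(17,\left(-2 + B{\left(-2 \right)}\right) 8 \right)} = \left(\frac{1}{4} + \left(-19\right)^{2} + \frac{33}{-19} + 132 \left(-19\right)\right) + \left(-2 + 10\right) 8 \cdot 17 = \left(\frac{1}{4} + 361 + 33 \left(- \frac{1}{19}\right) - 2508\right) + 8 \cdot 8 \cdot 17 = \left(\frac{1}{4} + 361 - \frac{33}{19} - 2508\right) + 64 \cdot 17 = - \frac{163285}{76} + 1088 = - \frac{80597}{76}$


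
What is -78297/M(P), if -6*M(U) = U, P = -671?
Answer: -469782/671 ≈ -700.12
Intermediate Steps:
M(U) = -U/6
-78297/M(P) = -78297/((-1/6*(-671))) = -78297/671/6 = -78297*6/671 = -469782/671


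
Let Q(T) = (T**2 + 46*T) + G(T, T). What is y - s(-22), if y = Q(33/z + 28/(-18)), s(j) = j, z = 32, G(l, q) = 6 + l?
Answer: 301297/82944 ≈ 3.6325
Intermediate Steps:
Q(T) = 6 + T**2 + 47*T (Q(T) = (T**2 + 46*T) + (6 + T) = 6 + T**2 + 47*T)
y = -1523471/82944 (y = 6 + (33/32 + 28/(-18))**2 + 47*(33/32 + 28/(-18)) = 6 + (33*(1/32) + 28*(-1/18))**2 + 47*(33*(1/32) + 28*(-1/18)) = 6 + (33/32 - 14/9)**2 + 47*(33/32 - 14/9) = 6 + (-151/288)**2 + 47*(-151/288) = 6 + 22801/82944 - 7097/288 = -1523471/82944 ≈ -18.367)
y - s(-22) = -1523471/82944 - 1*(-22) = -1523471/82944 + 22 = 301297/82944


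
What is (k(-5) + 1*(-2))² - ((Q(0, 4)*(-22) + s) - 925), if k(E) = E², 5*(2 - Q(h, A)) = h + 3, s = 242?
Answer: 6214/5 ≈ 1242.8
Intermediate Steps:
Q(h, A) = 7/5 - h/5 (Q(h, A) = 2 - (h + 3)/5 = 2 - (3 + h)/5 = 2 + (-⅗ - h/5) = 7/5 - h/5)
(k(-5) + 1*(-2))² - ((Q(0, 4)*(-22) + s) - 925) = ((-5)² + 1*(-2))² - (((7/5 - ⅕*0)*(-22) + 242) - 925) = (25 - 2)² - (((7/5 + 0)*(-22) + 242) - 925) = 23² - (((7/5)*(-22) + 242) - 925) = 529 - ((-154/5 + 242) - 925) = 529 - (1056/5 - 925) = 529 - 1*(-3569/5) = 529 + 3569/5 = 6214/5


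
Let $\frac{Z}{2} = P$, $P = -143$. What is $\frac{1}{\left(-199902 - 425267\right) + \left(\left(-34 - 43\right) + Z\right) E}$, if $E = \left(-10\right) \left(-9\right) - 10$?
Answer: $- \frac{1}{654209} \approx -1.5286 \cdot 10^{-6}$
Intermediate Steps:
$Z = -286$ ($Z = 2 \left(-143\right) = -286$)
$E = 80$ ($E = 90 - 10 = 80$)
$\frac{1}{\left(-199902 - 425267\right) + \left(\left(-34 - 43\right) + Z\right) E} = \frac{1}{\left(-199902 - 425267\right) + \left(\left(-34 - 43\right) - 286\right) 80} = \frac{1}{-625169 + \left(\left(-34 - 43\right) - 286\right) 80} = \frac{1}{-625169 + \left(-77 - 286\right) 80} = \frac{1}{-625169 - 29040} = \frac{1}{-654209} = - \frac{1}{654209}$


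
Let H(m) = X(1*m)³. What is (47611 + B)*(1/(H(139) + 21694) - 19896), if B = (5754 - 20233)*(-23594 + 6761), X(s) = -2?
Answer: -52589634261908395/10843 ≈ -4.8501e+12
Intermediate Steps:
B = 243725007 (B = -14479*(-16833) = 243725007)
H(m) = -8 (H(m) = (-2)³ = -8)
(47611 + B)*(1/(H(139) + 21694) - 19896) = (47611 + 243725007)*(1/(-8 + 21694) - 19896) = 243772618*(1/21686 - 19896) = 243772618*(-431464655/21686) = -52589634261908395/10843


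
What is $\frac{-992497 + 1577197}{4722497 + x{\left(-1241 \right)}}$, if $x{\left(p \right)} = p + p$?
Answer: $\frac{116940}{944003} \approx 0.12388$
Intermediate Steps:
$x{\left(p \right)} = 2 p$
$\frac{-992497 + 1577197}{4722497 + x{\left(-1241 \right)}} = \frac{-992497 + 1577197}{4722497 + 2 \left(-1241\right)} = \frac{584700}{4722497 - 2482} = \frac{584700}{4720015} = 584700 \cdot \frac{1}{4720015} = \frac{116940}{944003}$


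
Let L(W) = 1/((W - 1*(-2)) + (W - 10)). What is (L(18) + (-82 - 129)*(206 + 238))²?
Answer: 6880921168801/784 ≈ 8.7767e+9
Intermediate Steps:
L(W) = 1/(-8 + 2*W) (L(W) = 1/((W + 2) + (-10 + W)) = 1/((2 + W) + (-10 + W)) = 1/(-8 + 2*W))
(L(18) + (-82 - 129)*(206 + 238))² = (1/(2*(-4 + 18)) + (-82 - 129)*(206 + 238))² = ((½)/14 - 211*444)² = ((½)*(1/14) - 93684)² = (1/28 - 93684)² = (-2623151/28)² = 6880921168801/784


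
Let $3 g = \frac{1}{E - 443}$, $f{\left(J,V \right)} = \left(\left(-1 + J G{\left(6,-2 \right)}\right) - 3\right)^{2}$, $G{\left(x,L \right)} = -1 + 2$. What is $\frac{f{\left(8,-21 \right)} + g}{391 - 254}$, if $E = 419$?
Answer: $\frac{1151}{9864} \approx 0.11669$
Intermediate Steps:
$G{\left(x,L \right)} = 1$
$f{\left(J,V \right)} = \left(-4 + J\right)^{2}$ ($f{\left(J,V \right)} = \left(\left(-1 + J 1\right) - 3\right)^{2} = \left(\left(-1 + J\right) - 3\right)^{2} = \left(-4 + J\right)^{2}$)
$g = - \frac{1}{72}$ ($g = \frac{1}{3 \left(419 - 443\right)} = \frac{1}{3 \left(-24\right)} = \frac{1}{3} \left(- \frac{1}{24}\right) = - \frac{1}{72} \approx -0.013889$)
$\frac{f{\left(8,-21 \right)} + g}{391 - 254} = \frac{\left(-4 + 8\right)^{2} - \frac{1}{72}}{391 - 254} = \frac{4^{2} - \frac{1}{72}}{137} = \left(16 - \frac{1}{72}\right) \frac{1}{137} = \frac{1151}{72} \cdot \frac{1}{137} = \frac{1151}{9864}$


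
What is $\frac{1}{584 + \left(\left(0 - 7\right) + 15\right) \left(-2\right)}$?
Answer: $\frac{1}{568} \approx 0.0017606$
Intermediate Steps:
$\frac{1}{584 + \left(\left(0 - 7\right) + 15\right) \left(-2\right)} = \frac{1}{584 + \left(-7 + 15\right) \left(-2\right)} = \frac{1}{584 + 8 \left(-2\right)} = \frac{1}{584 - 16} = \frac{1}{568}$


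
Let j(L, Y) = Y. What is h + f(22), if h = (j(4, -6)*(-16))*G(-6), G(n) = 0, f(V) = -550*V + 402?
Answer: -11698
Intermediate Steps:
f(V) = 402 - 550*V
h = 0 (h = -6*(-16)*0 = 96*0 = 0)
h + f(22) = 0 + (402 - 550*22) = 0 + (402 - 12100) = 0 - 11698 = -11698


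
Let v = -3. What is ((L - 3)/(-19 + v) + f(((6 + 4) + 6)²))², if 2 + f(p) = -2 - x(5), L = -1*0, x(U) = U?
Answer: 38025/484 ≈ 78.564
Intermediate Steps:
L = 0
f(p) = -9 (f(p) = -2 + (-2 - 1*5) = -2 + (-2 - 5) = -2 - 7 = -9)
((L - 3)/(-19 + v) + f(((6 + 4) + 6)²))² = ((0 - 3)/(-19 - 3) - 9)² = (-3/(-22) - 9)² = (-3*(-1/22) - 9)² = (3/22 - 9)² = (-195/22)² = 38025/484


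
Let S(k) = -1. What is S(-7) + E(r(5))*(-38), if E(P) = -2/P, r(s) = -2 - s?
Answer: -83/7 ≈ -11.857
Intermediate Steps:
S(-7) + E(r(5))*(-38) = -1 - 2/(-2 - 1*5)*(-38) = -1 - 2/(-2 - 5)*(-38) = -1 - 2/(-7)*(-38) = -1 - 2*(-⅐)*(-38) = -1 + (2/7)*(-38) = -1 - 76/7 = -83/7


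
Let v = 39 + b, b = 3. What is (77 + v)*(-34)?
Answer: -4046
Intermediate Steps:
v = 42 (v = 39 + 3 = 42)
(77 + v)*(-34) = (77 + 42)*(-34) = 119*(-34) = -4046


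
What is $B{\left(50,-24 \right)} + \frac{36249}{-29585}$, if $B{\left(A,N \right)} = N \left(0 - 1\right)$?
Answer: $\frac{673791}{29585} \approx 22.775$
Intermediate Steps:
$B{\left(A,N \right)} = - N$ ($B{\left(A,N \right)} = N \left(-1\right) = - N$)
$B{\left(50,-24 \right)} + \frac{36249}{-29585} = \left(-1\right) \left(-24\right) + \frac{36249}{-29585} = 24 + 36249 \left(- \frac{1}{29585}\right) = 24 - \frac{36249}{29585} = \frac{673791}{29585}$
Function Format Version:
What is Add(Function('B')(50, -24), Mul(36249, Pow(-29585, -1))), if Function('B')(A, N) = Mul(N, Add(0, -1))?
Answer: Rational(673791, 29585) ≈ 22.775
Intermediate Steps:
Function('B')(A, N) = Mul(-1, N) (Function('B')(A, N) = Mul(N, -1) = Mul(-1, N))
Add(Function('B')(50, -24), Mul(36249, Pow(-29585, -1))) = Add(Mul(-1, -24), Mul(36249, Pow(-29585, -1))) = Add(24, Mul(36249, Rational(-1, 29585))) = Add(24, Rational(-36249, 29585)) = Rational(673791, 29585)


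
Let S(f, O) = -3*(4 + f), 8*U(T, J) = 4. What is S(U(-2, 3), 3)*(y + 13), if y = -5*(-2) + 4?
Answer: -729/2 ≈ -364.50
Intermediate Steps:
y = 14 (y = 10 + 4 = 14)
U(T, J) = ½ (U(T, J) = (⅛)*4 = ½)
S(f, O) = -12 - 3*f
S(U(-2, 3), 3)*(y + 13) = (-12 - 3*½)*(14 + 13) = (-12 - 3/2)*27 = -27/2*27 = -729/2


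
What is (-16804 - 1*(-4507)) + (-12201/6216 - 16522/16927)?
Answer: -61627515523/5010392 ≈ -12300.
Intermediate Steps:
(-16804 - 1*(-4507)) + (-12201/6216 - 16522/16927) = (-16804 + 4507) + (-12201*1/6216 - 16522*1/16927) = -12297 + (-581/296 - 16522/16927) = -12297 - 14725099/5010392 = -61627515523/5010392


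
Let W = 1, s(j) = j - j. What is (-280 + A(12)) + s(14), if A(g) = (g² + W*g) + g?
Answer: -112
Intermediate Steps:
s(j) = 0
A(g) = g² + 2*g (A(g) = (g² + 1*g) + g = (g² + g) + g = (g + g²) + g = g² + 2*g)
(-280 + A(12)) + s(14) = (-280 + 12*(2 + 12)) + 0 = (-280 + 12*14) + 0 = (-280 + 168) + 0 = -112 + 0 = -112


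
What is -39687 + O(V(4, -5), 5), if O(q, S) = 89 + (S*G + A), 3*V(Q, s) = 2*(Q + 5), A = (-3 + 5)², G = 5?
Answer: -39569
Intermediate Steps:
A = 4 (A = 2² = 4)
V(Q, s) = 10/3 + 2*Q/3 (V(Q, s) = (2*(Q + 5))/3 = (2*(5 + Q))/3 = (10 + 2*Q)/3 = 10/3 + 2*Q/3)
O(q, S) = 93 + 5*S (O(q, S) = 89 + (S*5 + 4) = 89 + (5*S + 4) = 89 + (4 + 5*S) = 93 + 5*S)
-39687 + O(V(4, -5), 5) = -39687 + (93 + 5*5) = -39687 + (93 + 25) = -39687 + 118 = -39569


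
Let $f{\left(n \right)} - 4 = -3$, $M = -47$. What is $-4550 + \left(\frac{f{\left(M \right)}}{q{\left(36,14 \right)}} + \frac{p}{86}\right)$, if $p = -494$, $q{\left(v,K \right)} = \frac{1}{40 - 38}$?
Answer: $- \frac{195811}{43} \approx -4553.7$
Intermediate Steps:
$q{\left(v,K \right)} = \frac{1}{2}$
$f{\left(n \right)} = 1$ ($f{\left(n \right)} = 4 - 3 = 1$)
$-4550 + \left(\frac{f{\left(M \right)}}{q{\left(36,14 \right)}} + \frac{p}{86}\right) = -4550 + \left(1 \frac{1}{\frac{1}{2}} - \frac{494}{86}\right) = -4550 + \left(1 \cdot 2 - \frac{247}{43}\right) = -4550 + \left(2 - \frac{247}{43}\right) = -4550 - \frac{161}{43} = - \frac{195811}{43}$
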